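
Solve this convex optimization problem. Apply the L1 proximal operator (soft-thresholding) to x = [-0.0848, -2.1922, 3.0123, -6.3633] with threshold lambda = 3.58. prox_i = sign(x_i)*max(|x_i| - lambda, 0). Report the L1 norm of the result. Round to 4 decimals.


Soft-thresholding with lambda = 3.58:
prox(-0.0848) = sign(-0.0848)*max(|-0.0848| - 3.58, 0) = 0.0
prox(-2.1922) = sign(-2.1922)*max(|-2.1922| - 3.58, 0) = 0.0
prox(3.0123) = sign(3.0123)*max(|3.0123| - 3.58, 0) = 0.0
prox(-6.3633) = sign(-6.3633)*max(|-6.3633| - 3.58, 0) = -2.7833
prox(x) = [0.0, 0.0, 0.0, -2.7833]
||prox(x)||_1 = 0.0 + 0.0 + 0.0 + 2.7833 = 2.7833


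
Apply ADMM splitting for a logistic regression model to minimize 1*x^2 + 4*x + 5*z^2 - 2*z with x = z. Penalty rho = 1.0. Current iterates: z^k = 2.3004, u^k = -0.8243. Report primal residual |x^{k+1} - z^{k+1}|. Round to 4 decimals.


ADMM iteration with rho = 1.0, z^k = 2.3004, u^k = -0.8243
Step 1: x-update.
Minimize 1*x^2 + 4*x + (1.0/2)*(x - 2.3004 - 0.8243)^2
FOC: (2*1 + 1.0)*x = -4 + 1.0*(2.3004 + 0.8243)
x^{k+1} = -0.2918
Step 2: z-update.
Minimize 5*z^2 - 2*z + (1.0/2)*(-0.2918 - z - 0.8243)^2
FOC: (2*5 + 1.0)*z = 2 + 1.0*(-0.2918 - 0.8243)
z^{k+1} = 0.0804
Step 3: u-update.
u^{k+1} = -0.8243 - 0.2918 - 0.0804 = -1.1964
Step 4: Primal residual = |-0.2918 - 0.0804| = 0.3721


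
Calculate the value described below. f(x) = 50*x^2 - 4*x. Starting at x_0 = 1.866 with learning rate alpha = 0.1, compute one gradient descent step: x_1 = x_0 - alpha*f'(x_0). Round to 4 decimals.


We compute the gradient at x_0 and apply the update.
f'(x) = 100*x - 4
f'(1.866) = 100*1.866 - 4 = 182.6
x_1 = 1.866 - 0.1*182.6 = -16.394


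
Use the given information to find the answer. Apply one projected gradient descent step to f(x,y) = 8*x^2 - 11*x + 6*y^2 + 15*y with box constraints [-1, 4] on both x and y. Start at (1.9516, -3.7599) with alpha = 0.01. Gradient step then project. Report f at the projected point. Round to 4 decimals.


Step 1: Compute gradient at (1.9516, -3.7599).
grad_x = 2*8*1.9516 - 11 = 20.2256
grad_y = 2*6*-3.7599 + 15 = -30.1188
Step 2: Gradient step.
x_raw = 1.9516 - 0.01*20.2256 = 1.7493
y_raw = -3.7599 - 0.01*-30.1188 = -3.4587
Step 3: Project onto [-1, 4].
x_proj = clip(1.7493) = 1.7493
y_proj = clip(-3.4587) = -1.0
Step 4: Evaluate f.
f(1.7493, -1.0) = -3.7611


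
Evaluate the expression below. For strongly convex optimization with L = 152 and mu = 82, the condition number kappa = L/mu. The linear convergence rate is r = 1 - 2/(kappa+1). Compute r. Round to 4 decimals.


Step 1: Compute the condition number.
kappa = L/mu = 152/82 = 1.8537
Step 2: Compute the convergence rate.
r = 1 - 2/(kappa + 1) = 1 - 2*mu/(L + mu) = (L - mu)/(L + mu) = 70/234 = 0.2991


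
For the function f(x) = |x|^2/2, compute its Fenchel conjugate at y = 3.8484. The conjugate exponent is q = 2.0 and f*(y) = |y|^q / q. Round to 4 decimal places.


The conjugate exponent q satisfies 1/p + 1/q = 1.
p = 2, so q = 2/(2 - 1) = 2.0
|y|^q = 3.8484^2.0 = 14.8102
f*(3.8484) = 14.8102 / 2.0 = 7.4051


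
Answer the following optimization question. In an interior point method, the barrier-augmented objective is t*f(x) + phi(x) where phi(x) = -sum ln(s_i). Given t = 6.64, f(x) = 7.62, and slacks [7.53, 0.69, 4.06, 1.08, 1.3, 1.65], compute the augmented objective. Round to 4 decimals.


Step 1: Compute log-barrier.
ln values: [2.0189, -0.3711, 1.4012, 0.077, 0.2624, 0.5008]
phi = -(2.0189 - 0.3711 + 1.4012 + 0.077 + 0.2624 + 0.5008) = -3.8891
Step 2: Compute augmented objective.
t*f(x) = 6.64*7.62 = 50.5968
Total = 50.5968 - 3.8891 = 46.7077


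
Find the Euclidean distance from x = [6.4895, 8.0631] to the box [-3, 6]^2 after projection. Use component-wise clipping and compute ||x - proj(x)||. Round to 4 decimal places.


Project each component onto [-3, 6].
clip(6.4895) = 6.0, clip(8.0631) = 6.0
Projection = [6.0, 6.0]
Squared diffs: [0.2396, 4.2564]
Distance = sqrt(4.496) = 2.1204


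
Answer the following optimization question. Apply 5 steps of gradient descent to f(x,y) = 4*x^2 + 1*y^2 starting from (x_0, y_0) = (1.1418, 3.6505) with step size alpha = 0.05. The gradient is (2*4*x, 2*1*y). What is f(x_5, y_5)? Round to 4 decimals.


Gradient descent on f(x,y) = 4*x^2 + 1*y^2.
Starting point: (1.1418, 3.6505), alpha = 0.05
Step 1: grad_x = 2*4*1.1418 = 9.1344, grad_y = 2*1*3.6505 = 7.301
  x_1 = 1.1418 - 0.05*9.1344 = 0.6851
  y_1 = 3.6505 - 0.05*7.301 = 3.2855
Step 2: grad_x = 2*4*0.6851 = 5.4806, grad_y = 2*1*3.2855 = 6.5709
  x_2 = 0.6851 - 0.05*5.4806 = 0.411
  y_2 = 3.2855 - 0.05*6.5709 = 2.9569
Step 3: grad_x = 2*4*0.411 = 3.2884, grad_y = 2*1*2.9569 = 5.9138
  x_3 = 0.411 - 0.05*3.2884 = 0.2466
  y_3 = 2.9569 - 0.05*5.9138 = 2.6612
Step 4: grad_x = 2*4*0.2466 = 1.973, grad_y = 2*1*2.6612 = 5.3224
  x_4 = 0.2466 - 0.05*1.973 = 0.148
  y_4 = 2.6612 - 0.05*5.3224 = 2.3951
Step 5: grad_x = 2*4*0.148 = 1.1838, grad_y = 2*1*2.3951 = 4.7902
  x_5 = 0.148 - 0.05*1.1838 = 0.0888
  y_5 = 2.3951 - 0.05*4.7902 = 2.1556
f(0.0888, 2.1556) = 4*0.0888^2 + 1*2.1556^2 = 4.6781


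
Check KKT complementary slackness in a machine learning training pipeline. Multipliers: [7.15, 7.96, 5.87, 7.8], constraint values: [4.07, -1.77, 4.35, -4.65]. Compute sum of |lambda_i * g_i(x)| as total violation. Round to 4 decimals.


KKT complementary slackness check:
lambda_1 * g_1 = 7.15 * 4.07 = 29.1005
lambda_2 * g_2 = 7.96 * -1.77 = -14.0892
lambda_3 * g_3 = 5.87 * 4.35 = 25.5345
lambda_4 * g_4 = 7.8 * -4.65 = -36.27
Total violation = 29.1005 + 14.0892 + 25.5345 + 36.27 = 104.9942


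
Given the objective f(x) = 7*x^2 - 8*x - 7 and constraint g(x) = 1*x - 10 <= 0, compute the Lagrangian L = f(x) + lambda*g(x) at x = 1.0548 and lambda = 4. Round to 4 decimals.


Step 1: Evaluate f(x).
f(1.0548) = 7*1.0548^2 - 8*1.0548 - 7 = -7.6502
Step 2: Evaluate g(x).
g(1.0548) = 1*1.0548 - 10 = -8.9452
Step 3: Compute Lagrangian.
L = -7.6502 + 4*-8.9452 = -43.431


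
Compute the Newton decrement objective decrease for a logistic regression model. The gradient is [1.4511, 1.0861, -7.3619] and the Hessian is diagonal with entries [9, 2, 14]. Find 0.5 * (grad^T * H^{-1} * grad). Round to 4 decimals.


Step 1: H is diagonal, so H^(-1) * g = [0.1612, 0.5431, -0.5259].
Step 2: g^T H^(-1) g = sum_i g_i^2 / H_ii
  = (1.4511)^2/9 + (1.0861)^2/2 + (-7.3619)^2/14
  = 0.234 + 0.5898 + 3.8713 = 4.695
Step 3: Objective decrease = 0.5 * g^T H^(-1) g = 2.3475


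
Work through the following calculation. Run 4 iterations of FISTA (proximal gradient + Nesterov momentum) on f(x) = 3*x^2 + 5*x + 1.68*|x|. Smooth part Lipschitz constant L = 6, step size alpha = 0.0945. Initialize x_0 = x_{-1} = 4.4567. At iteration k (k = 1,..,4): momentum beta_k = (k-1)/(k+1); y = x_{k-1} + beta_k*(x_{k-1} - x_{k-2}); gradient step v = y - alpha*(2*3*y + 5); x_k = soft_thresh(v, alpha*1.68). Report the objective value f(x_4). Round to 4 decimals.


FISTA on f(x) = 3*x^2 + 5*x + 1.68*|x|
L = 6, alpha = 0.0945
Iteration 1: beta = 0.0, y = 4.4567 + 0.0*(4.4567 - 4.4567) = 4.4567
  grad(y) = 31.7402, v = y - alpha*grad = 1.4573
  prox(v) = soft_thresh(1.4573, 0.1588) = 1.2985
Iteration 2: beta = 0.3333, y = 1.2985 + 0.3333*(1.2985 - 4.4567) = 0.2458
  grad(y) = 6.4745, v = y - alpha*grad = -0.3661
  prox(v) = soft_thresh(-0.3661, 0.1588) = -0.2073
Iteration 3: beta = 0.5, y = -0.2073 + 0.5*(-0.2073 - 1.2985) = -0.9602
  grad(y) = -0.7614, v = y - alpha*grad = -0.8883
  prox(v) = soft_thresh(-0.8883, 0.1588) = -0.7295
Iteration 4: beta = 0.6, y = -0.7295 + 0.6*(-0.7295 + 0.2073) = -1.0428
  grad(y) = -1.257, v = y - alpha*grad = -0.924
  prox(v) = soft_thresh(-0.924, 0.1588) = -0.7653
f(x_4) = 3*(-0.7653)^2 + 5*(-0.7653) + 1.68*|-0.7653| = -0.7838


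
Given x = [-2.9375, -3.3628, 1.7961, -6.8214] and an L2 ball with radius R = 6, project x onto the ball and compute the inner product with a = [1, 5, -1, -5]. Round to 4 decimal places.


Step 1: Compute ||x|| (intermediates to 6 decimals).
||x|| = sqrt((-2.9375)^2 + (-3.3628)^2 + 1.7961^2 + (-6.8214)^2) = 8.348341
Step 2: Project.
Since ||x|| > R, scale = R/||x|| = 6/8.348341 = 0.718706, proj(x) = scale * x
proj(x) = [-2.111199, -2.416865, 1.290868, -4.902581]
Step 3: Dot product.
a^T * proj(x) = 1*(-2.111199) + 5*(-2.416865) - 1*1.290868 - 5*(-4.902581) = 9.0265


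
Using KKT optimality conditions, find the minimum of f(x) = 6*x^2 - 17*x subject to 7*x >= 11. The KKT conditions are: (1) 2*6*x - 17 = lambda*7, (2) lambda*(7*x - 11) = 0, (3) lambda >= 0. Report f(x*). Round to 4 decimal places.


Step 1: Try lambda = 0 (constraint inactive).
x_unc = 17/(2*6) = 1.4167
Check: 7*1.4167 = 9.9169 < 11 -- violated!
Step 2: Constraint must be active: 7*x = 11
x* = 11/7 = 1.5714 (rounded; the exact value 11/7 is used below)
lambda = (2*6*(11/7) - 17)/7 = 0.2653
Step 3: Compute optimal value.
f(x*) = 6*(11/7)^2 - 17*(11/7) = -11.898


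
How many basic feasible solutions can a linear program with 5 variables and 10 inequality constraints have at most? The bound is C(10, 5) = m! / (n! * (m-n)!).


Each vertex corresponds to some choice of n active constraints out of m, so the number of vertices is at most C(m, n) = m! / (n!(m-n)!).
m = 10, n = 5
Numerator: 10 * 9 * 8 * 7 * 6
Denominator: 5! = 120
C(10, 5) = 252


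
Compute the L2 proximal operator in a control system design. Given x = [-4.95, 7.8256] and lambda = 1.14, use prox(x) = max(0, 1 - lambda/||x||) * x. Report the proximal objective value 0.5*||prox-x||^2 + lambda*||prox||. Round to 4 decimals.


Step 1: Compute ||x||.
||x|| = 9.2597
Step 2: Compute scaling factor.
scale = max(0, 1 - 1.14/9.2597) = 0.8769
Step 3: prox(x) = [-4.3406, 6.8622]
||prox(x)|| = 8.1197
Step 4: Proximal objective.
0.5*||prox-x||^2 = 0.6498
lambda*||prox|| = 9.2565
Total = 9.9063


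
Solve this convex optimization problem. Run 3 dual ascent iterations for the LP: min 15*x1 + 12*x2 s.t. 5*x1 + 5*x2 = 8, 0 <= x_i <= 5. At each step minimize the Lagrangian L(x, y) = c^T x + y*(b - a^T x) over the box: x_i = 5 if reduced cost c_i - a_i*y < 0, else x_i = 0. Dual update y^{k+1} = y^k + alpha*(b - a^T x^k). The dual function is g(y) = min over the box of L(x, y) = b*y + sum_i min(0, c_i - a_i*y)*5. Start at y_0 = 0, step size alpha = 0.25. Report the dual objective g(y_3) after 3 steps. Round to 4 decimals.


Dual ascent for LP: min 15*x1 + 12*x2, 5*x1 + 5*x2 = 8, 0 <= x_i <= 5
Step 1: y^k = 0.0, reduced costs: (15.0, 12.0)
  x^k = (0.0, 0.0), subgradient = b - a^T x = 8.0
  y^{k+1} = 0.0 + 0.25*8.0 = 2.0
Step 2: y^k = 2.0, reduced costs: (5.0, 2.0)
  x^k = (0.0, 0.0), subgradient = b - a^T x = 8.0
  y^{k+1} = 2.0 + 0.25*8.0 = 4.0
Step 3: y^k = 4.0, reduced costs: (-5.0, -8.0)
  x^k = (5.0, 5.0), subgradient = b - a^T x = -42.0
  y^{k+1} = 4.0 + 0.25*-42.0 = -6.5
Dual objective at y_3 = -6.5: reduced costs (47.5, 44.5), box minimizer x = (0.0, 0.0)
g(y_3) = b*y + (c1 - a1*y)*x1 + (c2 - a2*y)*x2 = 8*(-6.5) + 47.5*0.0 + 44.5*0.0 = -52.0 + 0.0 + 0.0 = -52.0


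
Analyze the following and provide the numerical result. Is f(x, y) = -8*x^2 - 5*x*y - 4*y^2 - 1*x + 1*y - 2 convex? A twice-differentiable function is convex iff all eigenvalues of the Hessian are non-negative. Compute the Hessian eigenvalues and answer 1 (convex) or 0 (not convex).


The Hessian of f(x,y) = -8*x^2 - 5*x*y - 4*y^2 - 1*x + 1*y - 2 is:
H = [[-16, -5], [-5, -8]]
Trace = -16 - 8 = -24
Determinant = -16*-8 - (-5)^2 = 103
Discriminant = (-24)^2 - 4*103 = 164.0
Eigenvalues: lambda_1 = -18.4031, lambda_2 = -5.5969
The function is not convex.

0


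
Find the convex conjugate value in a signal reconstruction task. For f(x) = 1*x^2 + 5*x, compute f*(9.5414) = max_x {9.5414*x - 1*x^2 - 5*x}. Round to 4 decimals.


f*(y) = sup_x {y*x - a*x^2 - b*x} = sup_x {(y-b)*x - a*x^2}
FOC: (y - b) - 2a*x = 0 => x* = (y - b)/(2a)
x* = (9.5414 - 5)/(2*1) = 2.2707
f*(9.5414) = (y-b)^2/(4a) = (9.5414 - 5)^2/(4*1)
= 20.6243/4 = 5.1561


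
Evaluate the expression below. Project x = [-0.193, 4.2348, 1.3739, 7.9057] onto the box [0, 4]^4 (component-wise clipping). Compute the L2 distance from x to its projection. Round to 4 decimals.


Project each component onto [0, 4].
clip(-0.193) = 0.0, clip(4.2348) = 4.0, clip(1.3739) = 1.3739, clip(7.9057) = 4.0
Projection = [0.0, 4.0, 1.3739, 4.0]
Squared diffs: [0.0372, 0.0551, 0.0, 15.2545]
Distance = sqrt(15.3468) = 3.9175


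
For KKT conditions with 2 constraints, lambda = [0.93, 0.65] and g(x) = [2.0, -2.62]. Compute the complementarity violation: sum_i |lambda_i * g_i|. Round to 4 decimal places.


KKT complementary slackness check:
lambda_1 * g_1 = 0.93 * 2.0 = 1.86
lambda_2 * g_2 = 0.65 * -2.62 = -1.703
Total violation = 1.86 + 1.703 = 3.563


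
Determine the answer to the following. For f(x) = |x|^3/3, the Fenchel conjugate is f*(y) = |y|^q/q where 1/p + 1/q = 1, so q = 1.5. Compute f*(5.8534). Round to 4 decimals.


The conjugate exponent q satisfies 1/p + 1/q = 1.
p = 3, so q = 3/(3 - 1) = 1.5
|y|^q = 5.8534^1.5 = 14.1616
f*(5.8534) = 14.1616 / 1.5 = 9.4411


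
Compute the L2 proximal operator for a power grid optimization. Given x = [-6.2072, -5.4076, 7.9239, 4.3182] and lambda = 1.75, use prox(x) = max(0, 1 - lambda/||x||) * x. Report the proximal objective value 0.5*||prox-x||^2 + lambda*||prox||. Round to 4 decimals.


Step 1: Compute ||x||.
||x|| = 12.215
Step 2: Compute scaling factor.
scale = max(0, 1 - 1.75/12.215) = 0.8567
Step 3: prox(x) = [-5.3179, -4.6329, 6.7887, 3.6995]
||prox(x)|| = 10.465
Step 4: Proximal objective.
0.5*||prox-x||^2 = 1.5313
lambda*||prox|| = 18.3138
Total = 19.845


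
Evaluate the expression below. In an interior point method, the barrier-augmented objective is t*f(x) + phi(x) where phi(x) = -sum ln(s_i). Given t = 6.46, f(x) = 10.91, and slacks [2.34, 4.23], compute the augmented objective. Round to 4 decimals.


Step 1: Compute log-barrier.
ln values: [0.8502, 1.4422]
phi = -(0.8502 + 1.4422) = -2.2924
Step 2: Compute augmented objective.
t*f(x) = 6.46*10.91 = 70.4786
Total = 70.4786 - 2.2924 = 68.1862


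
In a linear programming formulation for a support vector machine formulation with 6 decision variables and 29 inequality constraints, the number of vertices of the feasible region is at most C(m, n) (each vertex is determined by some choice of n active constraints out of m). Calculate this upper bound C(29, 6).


Each vertex corresponds to some choice of n active constraints out of m, so the number of vertices is at most C(m, n) = m! / (n!(m-n)!).
m = 29, n = 6
Numerator: 29 * 28 * 27 * 26 * 25 * 24
Denominator: 6! = 720
C(29, 6) = 475020


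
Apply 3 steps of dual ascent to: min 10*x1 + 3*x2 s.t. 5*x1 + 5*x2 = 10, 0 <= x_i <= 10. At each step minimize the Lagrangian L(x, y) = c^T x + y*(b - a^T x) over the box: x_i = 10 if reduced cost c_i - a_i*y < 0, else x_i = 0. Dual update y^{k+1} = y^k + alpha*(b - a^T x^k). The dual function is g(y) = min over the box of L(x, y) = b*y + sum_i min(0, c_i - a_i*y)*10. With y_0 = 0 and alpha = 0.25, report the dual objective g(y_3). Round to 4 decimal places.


Dual ascent for LP: min 10*x1 + 3*x2, 5*x1 + 5*x2 = 10, 0 <= x_i <= 10
Step 1: y^k = 0.0, reduced costs: (10.0, 3.0)
  x^k = (0.0, 0.0), subgradient = b - a^T x = 10.0
  y^{k+1} = 0.0 + 0.25*10.0 = 2.5
Step 2: y^k = 2.5, reduced costs: (-2.5, -9.5)
  x^k = (10.0, 10.0), subgradient = b - a^T x = -90.0
  y^{k+1} = 2.5 + 0.25*-90.0 = -20.0
Step 3: y^k = -20.0, reduced costs: (110.0, 103.0)
  x^k = (0.0, 0.0), subgradient = b - a^T x = 10.0
  y^{k+1} = -20.0 + 0.25*10.0 = -17.5
Dual objective at y_3 = -17.5: reduced costs (97.5, 90.5), box minimizer x = (0.0, 0.0)
g(y_3) = b*y + (c1 - a1*y)*x1 + (c2 - a2*y)*x2 = 10*(-17.5) + 97.5*0.0 + 90.5*0.0 = -175.0 + 0.0 + 0.0 = -175.0


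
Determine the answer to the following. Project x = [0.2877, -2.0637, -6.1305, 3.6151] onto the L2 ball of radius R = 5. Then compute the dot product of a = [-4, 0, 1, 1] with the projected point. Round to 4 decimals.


Step 1: Compute ||x|| (intermediates to 6 decimals).
||x|| = sqrt(0.2877^2 + (-2.0637)^2 + (-6.1305)^2 + 3.6151^2) = 7.415767
Step 2: Project.
Since ||x|| > R, scale = R/||x|| = 5/7.415767 = 0.674239, proj(x) = scale * x
proj(x) = [0.193979, -1.391427, -4.133422, 2.437441]
Step 3: Dot product.
a^T * proj(x) = -4*0.193979 + 0*(-1.391427) + 1*(-4.133422) + 1*2.437441 = -2.4719


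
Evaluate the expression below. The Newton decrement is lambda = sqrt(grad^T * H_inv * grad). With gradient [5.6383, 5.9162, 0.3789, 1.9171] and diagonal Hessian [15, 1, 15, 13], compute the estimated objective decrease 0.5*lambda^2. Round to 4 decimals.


Step 1: H is diagonal, so H^(-1) * g = [0.3759, 5.9162, 0.0253, 0.1475].
Step 2: g^T H^(-1) g = sum_i g_i^2 / H_ii
  = (5.6383)^2/15 + (5.9162)^2/1 + (0.3789)^2/15 + (1.9171)^2/13
  = 2.1194 + 35.0014 + 0.0096 + 0.2827 = 37.4131
Step 3: Objective decrease = 0.5 * g^T H^(-1) g = 18.7065


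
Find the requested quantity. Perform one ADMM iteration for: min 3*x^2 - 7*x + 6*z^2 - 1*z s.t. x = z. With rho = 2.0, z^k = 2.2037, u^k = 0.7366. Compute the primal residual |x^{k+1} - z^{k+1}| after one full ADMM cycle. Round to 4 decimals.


ADMM iteration with rho = 2.0, z^k = 2.2037, u^k = 0.7366
Step 1: x-update.
Minimize 3*x^2 - 7*x + (2.0/2)*(x - 2.2037 + 0.7366)^2
FOC: (2*3 + 2.0)*x = 7 + 2.0*(2.2037 - 0.7366)
x^{k+1} = 1.2418
Step 2: z-update.
Minimize 6*z^2 - 1*z + (2.0/2)*(1.2418 - z + 0.7366)^2
FOC: (2*6 + 2.0)*z = 1 + 2.0*(1.2418 + 0.7366)
z^{k+1} = 0.3541
Step 3: u-update.
u^{k+1} = 0.7366 + 1.2418 - 0.3541 = 1.6243
Step 4: Primal residual = |1.2418 - 0.3541| = 0.8877


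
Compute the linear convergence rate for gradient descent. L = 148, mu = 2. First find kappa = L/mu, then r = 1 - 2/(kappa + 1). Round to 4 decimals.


Step 1: Compute the condition number.
kappa = L/mu = 148/2 = 74.0
Step 2: Compute the convergence rate.
r = 1 - 2/(kappa + 1) = 1 - 2*mu/(L + mu) = (L - mu)/(L + mu) = 146/150 = 0.9733


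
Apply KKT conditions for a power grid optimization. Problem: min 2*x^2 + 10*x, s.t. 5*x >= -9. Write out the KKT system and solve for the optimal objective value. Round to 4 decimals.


Step 1: Try lambda = 0 (constraint inactive).
x_unc = -10/(2*2) = -2.5
Check: 5*-2.5 = -12.5 < -9 -- violated!
Step 2: Constraint must be active: 5*x = -9
x* = -9/5 = -1.8
lambda = (2*2*(-1.8) + 10)/5 = 0.56
Step 3: Compute optimal value.
f(x*) = 2*(-1.8)^2 + 10*(-1.8) = -11.52


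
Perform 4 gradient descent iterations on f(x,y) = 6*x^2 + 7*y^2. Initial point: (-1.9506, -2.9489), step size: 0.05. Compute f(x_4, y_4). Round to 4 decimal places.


Gradient descent on f(x,y) = 6*x^2 + 7*y^2.
Starting point: (-1.9506, -2.9489), alpha = 0.05
Step 1: grad_x = 2*6*-1.9506 = -23.4072, grad_y = 2*7*-2.9489 = -41.2846
  x_1 = -1.9506 - 0.05*-23.4072 = -0.7802
  y_1 = -2.9489 - 0.05*-41.2846 = -0.8847
Step 2: grad_x = 2*6*-0.7802 = -9.3629, grad_y = 2*7*-0.8847 = -12.3854
  x_2 = -0.7802 - 0.05*-9.3629 = -0.3121
  y_2 = -0.8847 - 0.05*-12.3854 = -0.2654
Step 3: grad_x = 2*6*-0.3121 = -3.7452, grad_y = 2*7*-0.2654 = -3.7156
  x_3 = -0.3121 - 0.05*-3.7452 = -0.1248
  y_3 = -0.2654 - 0.05*-3.7156 = -0.0796
Step 4: grad_x = 2*6*-0.1248 = -1.4981, grad_y = 2*7*-0.0796 = -1.1147
  x_4 = -0.1248 - 0.05*-1.4981 = -0.0499
  y_4 = -0.0796 - 0.05*-1.1147 = -0.0239
f(-0.0499, -0.0239) = 6*(-0.0499)^2 + 7*(-0.0239)^2 = 0.019


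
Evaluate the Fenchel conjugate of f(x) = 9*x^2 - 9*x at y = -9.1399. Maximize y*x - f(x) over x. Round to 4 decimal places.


f*(y) = sup_x {y*x - a*x^2 - b*x} = sup_x {(y-b)*x - a*x^2}
FOC: (y - b) - 2a*x = 0 => x* = (y - b)/(2a)
x* = (-9.1399 + 9)/(2*9) = -0.0078
f*(-9.1399) = (y-b)^2/(4a) = (-9.1399 + 9)^2/(4*9)
= 0.0196/36 = 0.0005


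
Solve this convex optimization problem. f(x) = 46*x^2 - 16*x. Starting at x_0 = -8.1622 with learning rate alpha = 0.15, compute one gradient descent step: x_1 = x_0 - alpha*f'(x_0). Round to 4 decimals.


We compute the gradient at x_0 and apply the update.
f'(x) = 92*x - 16
f'(-8.1622) = 92*-8.1622 - 16 = -766.9224
x_1 = -8.1622 - 0.15*-766.9224 = 106.8762


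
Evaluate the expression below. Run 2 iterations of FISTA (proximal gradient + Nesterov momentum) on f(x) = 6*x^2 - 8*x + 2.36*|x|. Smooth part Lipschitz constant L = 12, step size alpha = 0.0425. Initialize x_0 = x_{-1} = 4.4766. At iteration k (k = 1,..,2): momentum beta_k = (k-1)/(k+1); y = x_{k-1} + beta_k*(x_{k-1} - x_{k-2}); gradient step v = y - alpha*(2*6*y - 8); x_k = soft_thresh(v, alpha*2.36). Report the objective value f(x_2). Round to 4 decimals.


FISTA on f(x) = 6*x^2 - 8*x + 2.36*|x|
L = 12, alpha = 0.0425
Iteration 1: beta = 0.0, y = 4.4766 + 0.0*(4.4766 - 4.4766) = 4.4766
  grad(y) = 45.7192, v = y - alpha*grad = 2.5335
  prox(v) = soft_thresh(2.5335, 0.1003) = 2.4332
Iteration 2: beta = 0.3333, y = 2.4332 + 0.3333*(2.4332 - 4.4766) = 1.7521
  grad(y) = 13.0253, v = y - alpha*grad = 1.1985
  prox(v) = soft_thresh(1.1985, 0.1003) = 1.0982
f(x_2) = 6*1.0982^2 - 8*1.0982 + 2.36*|1.0982| = 1.0427


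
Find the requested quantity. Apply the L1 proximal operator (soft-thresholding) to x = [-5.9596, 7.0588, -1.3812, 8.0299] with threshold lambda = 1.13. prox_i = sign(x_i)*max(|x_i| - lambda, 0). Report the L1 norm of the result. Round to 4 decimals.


Soft-thresholding with lambda = 1.13:
prox(-5.9596) = sign(-5.9596)*max(|-5.9596| - 1.13, 0) = -4.8296
prox(7.0588) = sign(7.0588)*max(|7.0588| - 1.13, 0) = 5.9288
prox(-1.3812) = sign(-1.3812)*max(|-1.3812| - 1.13, 0) = -0.2512
prox(8.0299) = sign(8.0299)*max(|8.0299| - 1.13, 0) = 6.8999
prox(x) = [-4.8296, 5.9288, -0.2512, 6.8999]
||prox(x)||_1 = 4.8296 + 5.9288 + 0.2512 + 6.8999 = 17.9095


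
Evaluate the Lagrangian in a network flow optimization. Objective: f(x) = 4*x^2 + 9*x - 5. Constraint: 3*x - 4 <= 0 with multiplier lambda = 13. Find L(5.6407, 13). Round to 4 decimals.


Step 1: Evaluate f(x).
f(5.6407) = 4*5.6407^2 + 9*5.6407 - 5 = 173.0363
Step 2: Evaluate g(x).
g(5.6407) = 3*5.6407 - 4 = 12.9221
Step 3: Compute Lagrangian.
L = 173.0363 + 13*12.9221 = 341.0236


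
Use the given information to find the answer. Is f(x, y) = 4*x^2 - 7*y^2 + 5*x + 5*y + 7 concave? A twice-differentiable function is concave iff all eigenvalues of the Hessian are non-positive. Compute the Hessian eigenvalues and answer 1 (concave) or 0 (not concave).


The Hessian of f(x,y) = 4*x^2 - 7*y^2 + 5*x + 5*y + 7 is:
H = [[8, 0], [0, -14]]
Trace = 8 - 14 = -6
Determinant = 8*-14 - (0)^2 = -112
Discriminant = (-6)^2 - 4*-112 = 484.0
Eigenvalues: lambda_1 = -14.0, lambda_2 = 8.0
The function is not concave.

0


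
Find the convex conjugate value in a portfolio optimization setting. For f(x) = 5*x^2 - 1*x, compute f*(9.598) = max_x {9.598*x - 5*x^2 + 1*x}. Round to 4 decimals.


f*(y) = sup_x {y*x - a*x^2 - b*x} = sup_x {(y-b)*x - a*x^2}
FOC: (y - b) - 2a*x = 0 => x* = (y - b)/(2a)
x* = (9.598 + 1)/(2*5) = 1.0598
f*(9.598) = (y-b)^2/(4a) = (9.598 + 1)^2/(4*5)
= 112.3176/20 = 5.6159


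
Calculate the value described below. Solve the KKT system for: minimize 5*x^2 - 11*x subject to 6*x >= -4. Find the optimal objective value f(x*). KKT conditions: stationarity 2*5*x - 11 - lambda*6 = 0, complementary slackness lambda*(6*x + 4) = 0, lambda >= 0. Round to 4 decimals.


Step 1: Try lambda = 0 (constraint inactive).
Stationarity: 2*5*x - 11 = 0
x* = 11/(2*5) = 1.1
Check constraint: 6*1.1 = 6.6 >= -4 -- satisfied.
Step 2: Compute optimal value.
f(x*) = 5*1.1^2 - 11*1.1 = -6.05


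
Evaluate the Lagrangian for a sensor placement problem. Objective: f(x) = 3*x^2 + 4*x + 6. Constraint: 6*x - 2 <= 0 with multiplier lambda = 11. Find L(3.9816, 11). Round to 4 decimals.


Step 1: Evaluate f(x).
f(3.9816) = 3*3.9816^2 + 4*3.9816 + 6 = 69.4858
Step 2: Evaluate g(x).
g(3.9816) = 6*3.9816 - 2 = 21.8896
Step 3: Compute Lagrangian.
L = 69.4858 + 11*21.8896 = 310.2714


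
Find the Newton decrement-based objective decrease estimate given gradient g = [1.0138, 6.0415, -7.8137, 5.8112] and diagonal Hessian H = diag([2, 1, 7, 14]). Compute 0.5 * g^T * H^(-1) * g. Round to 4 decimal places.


Step 1: H is diagonal, so H^(-1) * g = [0.5069, 6.0415, -1.1162, 0.4151].
Step 2: g^T H^(-1) g = sum_i g_i^2 / H_ii
  = (1.0138)^2/2 + (6.0415)^2/1 + (-7.8137)^2/7 + (5.8112)^2/14
  = 0.5139 + 36.4997 + 8.722 + 2.4121 = 48.1478
Step 3: Objective decrease = 0.5 * g^T H^(-1) g = 24.0739


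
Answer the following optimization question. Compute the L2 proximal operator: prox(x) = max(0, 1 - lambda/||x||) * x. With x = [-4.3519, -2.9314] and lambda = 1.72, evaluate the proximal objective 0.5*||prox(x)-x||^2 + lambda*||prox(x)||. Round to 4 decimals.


Step 1: Compute ||x||.
||x|| = 5.2471
Step 2: Compute scaling factor.
scale = max(0, 1 - 1.72/5.2471) = 0.6722
Step 3: prox(x) = [-2.9253, -1.9705]
||prox(x)|| = 3.5271
Step 4: Proximal objective.
0.5*||prox-x||^2 = 1.4792
lambda*||prox|| = 6.0666
Total = 7.5458


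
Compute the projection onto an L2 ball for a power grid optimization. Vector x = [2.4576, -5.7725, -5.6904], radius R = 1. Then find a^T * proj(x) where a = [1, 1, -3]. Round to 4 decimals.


Step 1: Compute ||x|| (intermediates to 6 decimals).
||x|| = sqrt(2.4576^2 + (-5.7725)^2 + (-5.6904)^2) = 8.470077
Step 2: Project.
Since ||x|| > R, scale = R/||x|| = 1/8.470077 = 0.118063, proj(x) = scale * x
proj(x) = [0.290152, -0.681519, -0.671826]
Step 3: Dot product.
a^T * proj(x) = 1*0.290152 + 1*(-0.681519) - 3*(-0.671826) = 1.6241


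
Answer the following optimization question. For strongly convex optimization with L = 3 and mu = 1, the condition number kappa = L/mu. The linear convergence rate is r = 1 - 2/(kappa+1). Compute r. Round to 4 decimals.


Step 1: Compute the condition number.
kappa = L/mu = 3/1 = 3.0
Step 2: Compute the convergence rate.
r = 1 - 2/(kappa + 1) = 1 - 2*mu/(L + mu) = (L - mu)/(L + mu) = 2/4 = 0.5


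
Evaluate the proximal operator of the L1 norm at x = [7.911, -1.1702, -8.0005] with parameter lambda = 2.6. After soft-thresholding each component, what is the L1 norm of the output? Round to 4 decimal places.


Soft-thresholding with lambda = 2.6:
prox(7.911) = sign(7.911)*max(|7.911| - 2.6, 0) = 5.311
prox(-1.1702) = sign(-1.1702)*max(|-1.1702| - 2.6, 0) = 0.0
prox(-8.0005) = sign(-8.0005)*max(|-8.0005| - 2.6, 0) = -5.4005
prox(x) = [5.311, 0.0, -5.4005]
||prox(x)||_1 = 5.311 + 0.0 + 5.4005 = 10.7115


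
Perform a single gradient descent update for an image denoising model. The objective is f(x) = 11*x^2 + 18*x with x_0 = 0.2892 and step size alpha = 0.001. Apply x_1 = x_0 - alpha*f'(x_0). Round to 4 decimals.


We compute the gradient at x_0 and apply the update.
f'(x) = 22*x + 18
f'(0.2892) = 22*0.2892 + 18 = 24.3624
x_1 = 0.2892 - 0.001*24.3624 = 0.2648


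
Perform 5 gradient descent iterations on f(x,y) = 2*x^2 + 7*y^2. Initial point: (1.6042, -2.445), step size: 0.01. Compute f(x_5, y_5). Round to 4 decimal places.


Gradient descent on f(x,y) = 2*x^2 + 7*y^2.
Starting point: (1.6042, -2.445), alpha = 0.01
Step 1: grad_x = 2*2*1.6042 = 6.4168, grad_y = 2*7*-2.445 = -34.23
  x_1 = 1.6042 - 0.01*6.4168 = 1.54
  y_1 = -2.445 - 0.01*-34.23 = -2.1027
Step 2: grad_x = 2*2*1.54 = 6.1601, grad_y = 2*7*-2.1027 = -29.4378
  x_2 = 1.54 - 0.01*6.1601 = 1.4784
  y_2 = -2.1027 - 0.01*-29.4378 = -1.8083
Step 3: grad_x = 2*2*1.4784 = 5.9137, grad_y = 2*7*-1.8083 = -25.3165
  x_3 = 1.4784 - 0.01*5.9137 = 1.4193
  y_3 = -1.8083 - 0.01*-25.3165 = -1.5552
Step 4: grad_x = 2*2*1.4193 = 5.6772, grad_y = 2*7*-1.5552 = -21.7722
  x_4 = 1.4193 - 0.01*5.6772 = 1.3625
  y_4 = -1.5552 - 0.01*-21.7722 = -1.3374
Step 5: grad_x = 2*2*1.3625 = 5.4501, grad_y = 2*7*-1.3374 = -18.7241
  x_5 = 1.3625 - 0.01*5.4501 = 1.308
  y_5 = -1.3374 - 0.01*-18.7241 = -1.1502
f(1.308, -1.1502) = 2*1.308^2 + 7*(-1.1502)^2 = 12.6825


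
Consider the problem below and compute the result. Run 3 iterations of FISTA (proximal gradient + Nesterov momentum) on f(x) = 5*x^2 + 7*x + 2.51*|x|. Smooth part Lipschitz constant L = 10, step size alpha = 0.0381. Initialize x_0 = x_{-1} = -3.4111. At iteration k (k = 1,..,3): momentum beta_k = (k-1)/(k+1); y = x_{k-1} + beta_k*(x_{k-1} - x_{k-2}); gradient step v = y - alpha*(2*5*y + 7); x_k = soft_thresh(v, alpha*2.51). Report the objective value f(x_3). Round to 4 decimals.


FISTA on f(x) = 5*x^2 + 7*x + 2.51*|x|
L = 10, alpha = 0.0381
Iteration 1: beta = 0.0, y = -3.4111 + 0.0*(-3.4111 + 3.4111) = -3.4111
  grad(y) = -27.111, v = y - alpha*grad = -2.3782
  prox(v) = soft_thresh(-2.3782, 0.0956) = -2.2825
Iteration 2: beta = 0.3333, y = -2.2825 + 0.3333*(-2.2825 + 3.4111) = -1.9064
  grad(y) = -12.0635, v = y - alpha*grad = -1.4467
  prox(v) = soft_thresh(-1.4467, 0.0956) = -1.3511
Iteration 3: beta = 0.5, y = -1.3511 + 0.5*(-1.3511 + 2.2825) = -0.8854
  grad(y) = -1.8538, v = y - alpha*grad = -0.8148
  prox(v) = soft_thresh(-0.8148, 0.0956) = -0.7191
f(x_3) = 5*(-0.7191)^2 + 7*(-0.7191) + 2.51*|-0.7191| = -0.6432


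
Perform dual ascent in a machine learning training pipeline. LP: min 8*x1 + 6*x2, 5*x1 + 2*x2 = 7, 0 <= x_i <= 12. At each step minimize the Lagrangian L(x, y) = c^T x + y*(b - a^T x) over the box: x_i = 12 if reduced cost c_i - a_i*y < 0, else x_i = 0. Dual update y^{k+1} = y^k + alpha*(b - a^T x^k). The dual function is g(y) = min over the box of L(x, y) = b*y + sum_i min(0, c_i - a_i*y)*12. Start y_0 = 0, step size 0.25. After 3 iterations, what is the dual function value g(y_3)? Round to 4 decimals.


Dual ascent for LP: min 8*x1 + 6*x2, 5*x1 + 2*x2 = 7, 0 <= x_i <= 12
Step 1: y^k = 0.0, reduced costs: (8.0, 6.0)
  x^k = (0.0, 0.0), subgradient = b - a^T x = 7.0
  y^{k+1} = 0.0 + 0.25*7.0 = 1.75
Step 2: y^k = 1.75, reduced costs: (-0.75, 2.5)
  x^k = (12.0, 0.0), subgradient = b - a^T x = -53.0
  y^{k+1} = 1.75 + 0.25*-53.0 = -11.5
Step 3: y^k = -11.5, reduced costs: (65.5, 29.0)
  x^k = (0.0, 0.0), subgradient = b - a^T x = 7.0
  y^{k+1} = -11.5 + 0.25*7.0 = -9.75
Dual objective at y_3 = -9.75: reduced costs (56.75, 25.5), box minimizer x = (0.0, 0.0)
g(y_3) = b*y + (c1 - a1*y)*x1 + (c2 - a2*y)*x2 = 7*(-9.75) + 56.75*0.0 + 25.5*0.0 = -68.25 + 0.0 + 0.0 = -68.25


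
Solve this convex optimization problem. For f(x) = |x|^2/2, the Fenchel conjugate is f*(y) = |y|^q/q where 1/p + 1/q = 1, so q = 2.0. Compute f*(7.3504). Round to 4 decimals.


The conjugate exponent q satisfies 1/p + 1/q = 1.
p = 2, so q = 2/(2 - 1) = 2.0
|y|^q = 7.3504^2.0 = 54.0284
f*(7.3504) = 54.0284 / 2.0 = 27.0142


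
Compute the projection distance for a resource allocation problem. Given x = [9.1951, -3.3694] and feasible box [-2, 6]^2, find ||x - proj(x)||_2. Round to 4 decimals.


Project each component onto [-2, 6].
clip(9.1951) = 6.0, clip(-3.3694) = -2.0
Projection = [6.0, -2.0]
Squared diffs: [10.2087, 1.8753]
Distance = sqrt(12.084) = 3.4762


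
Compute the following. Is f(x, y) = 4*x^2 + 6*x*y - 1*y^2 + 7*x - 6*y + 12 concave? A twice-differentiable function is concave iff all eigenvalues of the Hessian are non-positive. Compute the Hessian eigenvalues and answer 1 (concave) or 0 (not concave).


The Hessian of f(x,y) = 4*x^2 + 6*x*y - 1*y^2 + 7*x - 6*y + 12 is:
H = [[8, 6], [6, -2]]
Trace = 8 - 2 = 6
Determinant = 8*-2 - (6)^2 = -52
Discriminant = (6)^2 - 4*-52 = 244.0
Eigenvalues: lambda_1 = -4.8102, lambda_2 = 10.8102
The function is not concave.

0


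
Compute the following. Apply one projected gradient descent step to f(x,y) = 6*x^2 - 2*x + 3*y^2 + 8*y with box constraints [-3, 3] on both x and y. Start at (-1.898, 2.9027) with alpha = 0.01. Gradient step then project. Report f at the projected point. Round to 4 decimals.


Step 1: Compute gradient at (-1.898, 2.9027).
grad_x = 2*6*-1.898 - 2 = -24.776
grad_y = 2*3*2.9027 + 8 = 25.4162
Step 2: Gradient step.
x_raw = -1.898 - 0.01*-24.776 = -1.6502
y_raw = 2.9027 - 0.01*25.4162 = 2.6485
Step 3: Project onto [-3, 3].
x_proj = clip(-1.6502) = -1.6502
y_proj = clip(2.6485) = 2.6485
Step 4: Evaluate f.
f(-1.6502, 2.6485) = 61.8728


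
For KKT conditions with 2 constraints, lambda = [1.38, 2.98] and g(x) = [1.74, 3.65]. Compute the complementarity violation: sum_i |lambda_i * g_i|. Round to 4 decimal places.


KKT complementary slackness check:
lambda_1 * g_1 = 1.38 * 1.74 = 2.4012
lambda_2 * g_2 = 2.98 * 3.65 = 10.877
Total violation = 2.4012 + 10.877 = 13.2782


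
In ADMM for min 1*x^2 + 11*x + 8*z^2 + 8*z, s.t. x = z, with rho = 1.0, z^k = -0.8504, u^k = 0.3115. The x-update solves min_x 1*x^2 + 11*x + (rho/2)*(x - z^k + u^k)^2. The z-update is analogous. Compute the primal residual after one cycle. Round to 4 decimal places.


ADMM iteration with rho = 1.0, z^k = -0.8504, u^k = 0.3115
Step 1: x-update.
Minimize 1*x^2 + 11*x + (1.0/2)*(x + 0.8504 + 0.3115)^2
FOC: (2*1 + 1.0)*x = -11 + 1.0*(-0.8504 - 0.3115)
x^{k+1} = -4.054
Step 2: z-update.
Minimize 8*z^2 + 8*z + (1.0/2)*(-4.054 - z + 0.3115)^2
FOC: (2*8 + 1.0)*z = -8 + 1.0*(-4.054 + 0.3115)
z^{k+1} = -0.6907
Step 3: u-update.
u^{k+1} = 0.3115 - 4.054 + 0.6907 = -3.0517
Step 4: Primal residual = |-4.054 + 0.6907| = 3.3632


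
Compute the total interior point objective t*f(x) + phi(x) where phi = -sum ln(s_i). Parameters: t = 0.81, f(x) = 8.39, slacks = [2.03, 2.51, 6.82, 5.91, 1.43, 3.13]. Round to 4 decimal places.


Step 1: Compute log-barrier.
ln values: [0.708, 0.9203, 1.9199, 1.7766, 0.3577, 1.141]
phi = -(0.708 + 0.9203 + 1.9199 + 1.7766 + 0.3577 + 1.141) = -6.8235
Step 2: Compute augmented objective.
t*f(x) = 0.81*8.39 = 6.7959
Total = 6.7959 - 6.8235 = -0.0276


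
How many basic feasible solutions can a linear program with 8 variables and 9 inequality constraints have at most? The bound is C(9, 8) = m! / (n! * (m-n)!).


Each vertex corresponds to some choice of n active constraints out of m, so the number of vertices is at most C(m, n) = m! / (n!(m-n)!).
m = 9, n = 8
Numerator: 9 * 8 * 7 * 6 * 5 * 4 * 3 * 2
Denominator: 8! = 40320
C(9, 8) = 9


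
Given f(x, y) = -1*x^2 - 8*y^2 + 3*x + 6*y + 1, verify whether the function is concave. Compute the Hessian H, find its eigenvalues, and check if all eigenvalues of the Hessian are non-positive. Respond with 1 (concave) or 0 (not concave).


The Hessian of f(x,y) = -1*x^2 - 8*y^2 + 3*x + 6*y + 1 is:
H = [[-2, 0], [0, -16]]
Trace = -2 - 16 = -18
Determinant = -2*-16 - (0)^2 = 32
Discriminant = (-18)^2 - 4*32 = 196.0
Eigenvalues: lambda_1 = -16.0, lambda_2 = -2.0
The function is concave.

1


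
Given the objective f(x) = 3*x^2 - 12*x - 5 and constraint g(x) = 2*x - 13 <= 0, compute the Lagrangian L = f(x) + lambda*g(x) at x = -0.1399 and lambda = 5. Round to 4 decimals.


Step 1: Evaluate f(x).
f(-0.1399) = 3*(-0.1399)^2 - 12*(-0.1399) - 5 = -3.2625
Step 2: Evaluate g(x).
g(-0.1399) = 2*-0.1399 - 13 = -13.2798
Step 3: Compute Lagrangian.
L = -3.2625 + 5*-13.2798 = -69.6615


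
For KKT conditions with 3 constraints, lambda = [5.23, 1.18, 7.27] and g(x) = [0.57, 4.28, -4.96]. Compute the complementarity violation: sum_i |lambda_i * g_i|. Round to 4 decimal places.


KKT complementary slackness check:
lambda_1 * g_1 = 5.23 * 0.57 = 2.9811
lambda_2 * g_2 = 1.18 * 4.28 = 5.0504
lambda_3 * g_3 = 7.27 * -4.96 = -36.0592
Total violation = 2.9811 + 5.0504 + 36.0592 = 44.0907


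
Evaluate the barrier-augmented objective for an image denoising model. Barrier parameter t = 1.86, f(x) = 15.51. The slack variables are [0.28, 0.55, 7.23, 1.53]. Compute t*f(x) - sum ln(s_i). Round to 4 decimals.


Step 1: Compute log-barrier.
ln values: [-1.273, -0.5978, 1.9782, 0.4253]
phi = -(-1.273 - 0.5978 + 1.9782 + 0.4253) = -0.5327
Step 2: Compute augmented objective.
t*f(x) = 1.86*15.51 = 28.8486
Total = 28.8486 - 0.5327 = 28.3159


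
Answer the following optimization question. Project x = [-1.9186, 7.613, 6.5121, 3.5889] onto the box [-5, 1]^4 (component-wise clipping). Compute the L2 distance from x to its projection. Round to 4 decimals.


Project each component onto [-5, 1].
clip(-1.9186) = -1.9186, clip(7.613) = 1.0, clip(6.5121) = 1.0, clip(3.5889) = 1.0
Projection = [-1.9186, 1.0, 1.0, 1.0]
Squared diffs: [0.0, 43.7318, 30.3832, 6.7024]
Distance = sqrt(80.8174) = 8.9899


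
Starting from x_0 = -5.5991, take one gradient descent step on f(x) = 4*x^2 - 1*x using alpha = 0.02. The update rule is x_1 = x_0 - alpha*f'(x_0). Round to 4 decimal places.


We compute the gradient at x_0 and apply the update.
f'(x) = 8*x - 1
f'(-5.5991) = 8*-5.5991 - 1 = -45.7928
x_1 = -5.5991 - 0.02*-45.7928 = -4.6832


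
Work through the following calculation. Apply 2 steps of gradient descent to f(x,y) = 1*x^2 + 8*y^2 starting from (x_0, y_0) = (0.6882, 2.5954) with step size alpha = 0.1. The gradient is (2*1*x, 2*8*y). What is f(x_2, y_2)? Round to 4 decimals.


Gradient descent on f(x,y) = 1*x^2 + 8*y^2.
Starting point: (0.6882, 2.5954), alpha = 0.1
Step 1: grad_x = 2*1*0.6882 = 1.3764, grad_y = 2*8*2.5954 = 41.5264
  x_1 = 0.6882 - 0.1*1.3764 = 0.5506
  y_1 = 2.5954 - 0.1*41.5264 = -1.5572
Step 2: grad_x = 2*1*0.5506 = 1.1011, grad_y = 2*8*-1.5572 = -24.9158
  x_2 = 0.5506 - 0.1*1.1011 = 0.4404
  y_2 = -1.5572 - 0.1*-24.9158 = 0.9343
f(0.4404, 0.9343) = 1*0.4404^2 + 8*0.9343^2 = 7.178


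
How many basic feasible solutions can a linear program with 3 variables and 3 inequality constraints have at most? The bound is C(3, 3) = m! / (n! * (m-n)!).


Each vertex corresponds to some choice of n active constraints out of m, so the number of vertices is at most C(m, n) = m! / (n!(m-n)!).
m = 3, n = 3
Numerator: 3 * 2 * 1
Denominator: 3! = 6
C(3, 3) = 1


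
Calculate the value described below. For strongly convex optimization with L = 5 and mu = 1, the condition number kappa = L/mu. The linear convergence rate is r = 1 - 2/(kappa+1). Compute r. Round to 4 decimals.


Step 1: Compute the condition number.
kappa = L/mu = 5/1 = 5.0
Step 2: Compute the convergence rate.
r = 1 - 2/(kappa + 1) = 1 - 2*mu/(L + mu) = (L - mu)/(L + mu) = 4/6 = 0.6667


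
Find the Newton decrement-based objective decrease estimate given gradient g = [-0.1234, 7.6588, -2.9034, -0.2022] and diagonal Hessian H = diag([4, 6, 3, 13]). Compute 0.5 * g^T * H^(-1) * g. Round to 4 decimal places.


Step 1: H is diagonal, so H^(-1) * g = [-0.0309, 1.2765, -0.9678, -0.0156].
Step 2: g^T H^(-1) g = sum_i g_i^2 / H_ii
  = (-0.1234)^2/4 + (7.6588)^2/6 + (-2.9034)^2/3 + (-0.2022)^2/13
  = 0.0038 + 9.7762 + 2.8099 + 0.0031 = 12.5931
Step 3: Objective decrease = 0.5 * g^T H^(-1) g = 6.2965


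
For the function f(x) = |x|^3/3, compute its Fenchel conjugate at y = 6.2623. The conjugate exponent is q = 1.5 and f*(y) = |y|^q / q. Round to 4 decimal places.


The conjugate exponent q satisfies 1/p + 1/q = 1.
p = 3, so q = 3/(3 - 1) = 1.5
|y|^q = 6.2623^1.5 = 15.6711
f*(6.2623) = 15.6711 / 1.5 = 10.4474


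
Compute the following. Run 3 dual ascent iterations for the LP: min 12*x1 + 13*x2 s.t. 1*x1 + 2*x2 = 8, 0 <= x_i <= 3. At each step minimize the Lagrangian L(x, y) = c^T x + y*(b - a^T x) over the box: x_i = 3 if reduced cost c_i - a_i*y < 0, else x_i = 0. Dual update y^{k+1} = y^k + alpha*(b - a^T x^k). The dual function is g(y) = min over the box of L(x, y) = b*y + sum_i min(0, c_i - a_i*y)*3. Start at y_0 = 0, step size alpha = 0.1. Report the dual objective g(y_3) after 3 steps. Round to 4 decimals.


Dual ascent for LP: min 12*x1 + 13*x2, 1*x1 + 2*x2 = 8, 0 <= x_i <= 3
Step 1: y^k = 0.0, reduced costs: (12.0, 13.0)
  x^k = (0.0, 0.0), subgradient = b - a^T x = 8.0
  y^{k+1} = 0.0 + 0.1*8.0 = 0.8
Step 2: y^k = 0.8, reduced costs: (11.2, 11.4)
  x^k = (0.0, 0.0), subgradient = b - a^T x = 8.0
  y^{k+1} = 0.8 + 0.1*8.0 = 1.6
Step 3: y^k = 1.6, reduced costs: (10.4, 9.8)
  x^k = (0.0, 0.0), subgradient = b - a^T x = 8.0
  y^{k+1} = 1.6 + 0.1*8.0 = 2.4
Dual objective at y_3 = 2.4: reduced costs (9.6, 8.2), box minimizer x = (0.0, 0.0)
g(y_3) = b*y + (c1 - a1*y)*x1 + (c2 - a2*y)*x2 = 8*2.4 + 9.6*0.0 + 8.2*0.0 = 19.2 + 0.0 + 0.0 = 19.2


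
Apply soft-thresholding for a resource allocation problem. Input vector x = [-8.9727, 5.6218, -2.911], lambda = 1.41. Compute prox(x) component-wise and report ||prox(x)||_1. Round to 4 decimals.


Soft-thresholding with lambda = 1.41:
prox(-8.9727) = sign(-8.9727)*max(|-8.9727| - 1.41, 0) = -7.5627
prox(5.6218) = sign(5.6218)*max(|5.6218| - 1.41, 0) = 4.2118
prox(-2.911) = sign(-2.911)*max(|-2.911| - 1.41, 0) = -1.501
prox(x) = [-7.5627, 4.2118, -1.501]
||prox(x)||_1 = 7.5627 + 4.2118 + 1.501 = 13.2755
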